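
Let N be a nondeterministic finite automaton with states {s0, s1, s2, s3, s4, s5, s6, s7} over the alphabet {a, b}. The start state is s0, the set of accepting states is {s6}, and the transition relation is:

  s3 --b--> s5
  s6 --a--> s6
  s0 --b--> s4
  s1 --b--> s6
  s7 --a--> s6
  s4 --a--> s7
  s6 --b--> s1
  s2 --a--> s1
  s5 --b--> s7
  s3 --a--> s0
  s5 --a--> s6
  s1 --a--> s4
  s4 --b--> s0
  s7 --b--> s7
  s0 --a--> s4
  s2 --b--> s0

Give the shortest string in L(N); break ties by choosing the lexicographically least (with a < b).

aaa

A breadth-first search from s0 reaches an accepting state first via the path s0 → s4 → s7 → s6 on input aaa.
No string of length < 3 is accepted (BFS exhausts all shorter strings without reaching an accepting state), and aaa is the lexicographically least accepting string of length 3.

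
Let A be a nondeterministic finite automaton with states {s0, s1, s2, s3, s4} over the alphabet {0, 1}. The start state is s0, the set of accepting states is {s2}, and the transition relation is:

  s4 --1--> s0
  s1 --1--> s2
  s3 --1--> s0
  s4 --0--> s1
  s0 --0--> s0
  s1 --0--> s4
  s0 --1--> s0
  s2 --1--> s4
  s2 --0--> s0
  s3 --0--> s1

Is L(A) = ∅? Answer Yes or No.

Yes

The states reachable from the start state are {s0}.
None of the accepting states {s2} is reachable, so no string is accepted and L(A) = ∅.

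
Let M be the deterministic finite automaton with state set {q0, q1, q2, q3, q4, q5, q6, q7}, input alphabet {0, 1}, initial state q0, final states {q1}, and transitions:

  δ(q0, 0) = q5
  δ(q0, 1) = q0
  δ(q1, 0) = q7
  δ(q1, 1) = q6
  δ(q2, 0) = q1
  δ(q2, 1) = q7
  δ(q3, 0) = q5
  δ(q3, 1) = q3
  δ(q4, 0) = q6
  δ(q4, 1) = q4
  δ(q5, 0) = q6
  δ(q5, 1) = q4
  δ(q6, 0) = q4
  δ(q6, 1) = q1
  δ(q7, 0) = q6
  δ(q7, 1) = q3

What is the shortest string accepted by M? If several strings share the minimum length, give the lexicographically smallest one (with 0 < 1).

001

A breadth-first search from q0 reaches an accepting state first via the path q0 → q5 → q6 → q1 on input 001.
No string of length < 3 is accepted (BFS exhausts all shorter strings without reaching an accepting state), and 001 is the lexicographically least accepting string of length 3.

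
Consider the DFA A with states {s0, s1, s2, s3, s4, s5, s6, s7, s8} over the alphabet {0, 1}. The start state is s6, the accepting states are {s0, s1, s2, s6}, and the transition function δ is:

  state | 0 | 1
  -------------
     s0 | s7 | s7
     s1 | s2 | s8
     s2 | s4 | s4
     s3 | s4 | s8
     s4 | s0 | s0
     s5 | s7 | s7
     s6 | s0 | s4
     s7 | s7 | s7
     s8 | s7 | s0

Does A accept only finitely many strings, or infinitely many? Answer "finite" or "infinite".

finite

The useful states (reachable from s6 and able to reach an accepting state) are {s0, s4, s6}.
Restricted to these states the transition graph has no cycle, so every accepting path has bounded length and L is finite.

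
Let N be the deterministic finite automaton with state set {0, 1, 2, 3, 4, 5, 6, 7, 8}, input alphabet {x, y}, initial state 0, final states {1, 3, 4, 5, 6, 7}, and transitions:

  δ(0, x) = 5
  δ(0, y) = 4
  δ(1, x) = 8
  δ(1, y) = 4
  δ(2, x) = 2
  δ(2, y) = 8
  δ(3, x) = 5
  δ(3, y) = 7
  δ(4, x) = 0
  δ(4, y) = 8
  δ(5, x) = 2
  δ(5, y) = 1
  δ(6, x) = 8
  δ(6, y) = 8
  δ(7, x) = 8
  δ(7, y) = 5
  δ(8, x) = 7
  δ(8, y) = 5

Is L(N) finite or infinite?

State 0 is reachable from the start and can reach an accepting state, and it lies on the cycle 0 → 4 → 0.
Traversing that cycle any number of times yields accepted strings of unbounded length, so the language is infinite.

infinite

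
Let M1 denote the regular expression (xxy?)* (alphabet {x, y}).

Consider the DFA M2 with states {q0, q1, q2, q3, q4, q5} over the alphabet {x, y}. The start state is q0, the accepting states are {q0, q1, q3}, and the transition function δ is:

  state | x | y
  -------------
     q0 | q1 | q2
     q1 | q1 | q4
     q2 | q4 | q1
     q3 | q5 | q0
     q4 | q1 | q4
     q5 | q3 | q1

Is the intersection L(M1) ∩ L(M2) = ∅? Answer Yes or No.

No

The empty string ε is accepted by both M1 and M2.
Hence L(M1) ∩ L(M2) ≠ ∅.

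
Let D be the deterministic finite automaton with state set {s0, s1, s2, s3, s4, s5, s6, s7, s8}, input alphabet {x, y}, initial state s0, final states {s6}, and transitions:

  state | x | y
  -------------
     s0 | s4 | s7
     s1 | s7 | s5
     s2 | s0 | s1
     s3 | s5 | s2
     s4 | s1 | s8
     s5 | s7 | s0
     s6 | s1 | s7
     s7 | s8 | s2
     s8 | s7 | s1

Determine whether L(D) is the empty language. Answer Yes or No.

The states reachable from the start state are {s0, s1, s2, s4, s5, s7, s8}.
None of the accepting states {s6} is reachable, so no string is accepted and L(D) = ∅.

Yes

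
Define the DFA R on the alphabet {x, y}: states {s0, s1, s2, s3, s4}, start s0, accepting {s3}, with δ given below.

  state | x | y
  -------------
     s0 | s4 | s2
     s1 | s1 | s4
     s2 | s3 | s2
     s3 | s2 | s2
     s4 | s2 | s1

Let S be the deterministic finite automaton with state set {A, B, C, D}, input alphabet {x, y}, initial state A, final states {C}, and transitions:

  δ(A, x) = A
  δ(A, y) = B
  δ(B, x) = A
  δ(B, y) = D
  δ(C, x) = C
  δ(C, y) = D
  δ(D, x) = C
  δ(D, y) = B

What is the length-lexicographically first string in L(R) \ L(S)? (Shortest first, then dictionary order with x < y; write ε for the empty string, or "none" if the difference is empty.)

yx

The string yx is accepted by R but not by S.
No shorter string lies in the difference, and yx is the lexicographically first length-2 string in L(R) \ L(S).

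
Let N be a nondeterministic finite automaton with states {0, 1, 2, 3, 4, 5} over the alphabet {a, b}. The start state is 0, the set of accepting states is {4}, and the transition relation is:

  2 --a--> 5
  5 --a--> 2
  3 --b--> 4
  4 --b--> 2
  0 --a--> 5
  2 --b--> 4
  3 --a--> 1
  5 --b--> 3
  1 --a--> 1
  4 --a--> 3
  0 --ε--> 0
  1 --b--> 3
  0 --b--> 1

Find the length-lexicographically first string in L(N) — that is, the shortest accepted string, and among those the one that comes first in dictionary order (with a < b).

A breadth-first search from 0 reaches an accepting state first via the path 0 → 5 → 2 → 4 on input aab.
No string of length < 3 is accepted (BFS exhausts all shorter strings without reaching an accepting state), and aab is the lexicographically least accepting string of length 3.

aab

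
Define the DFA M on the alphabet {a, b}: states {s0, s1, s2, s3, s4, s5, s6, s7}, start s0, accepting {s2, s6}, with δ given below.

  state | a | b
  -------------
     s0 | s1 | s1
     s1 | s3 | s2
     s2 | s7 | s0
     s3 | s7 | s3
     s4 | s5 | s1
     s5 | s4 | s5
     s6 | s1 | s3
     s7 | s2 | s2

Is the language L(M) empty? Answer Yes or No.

The string ab is accepted: the run s0 → s1 → s2 ends in the accepting state s2.
Since at least one string is accepted, L(M) is not empty.

No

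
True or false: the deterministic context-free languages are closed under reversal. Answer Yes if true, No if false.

L = {c bⁿaⁿ : n≥0} ∪ {d b²ⁿaⁿ : n≥0} is a DCFL: the first symbol tells a deterministic PDA whether to pop one or two b's per a. Its reversal Lᴿ = {aⁿbⁿ c : n≥0} ∪ {aⁿb²ⁿ d : n≥0} is not. DCFLs are closed under right quotient by regular languages, and Lᴿ/{c, d} = {aⁿbⁿ : n≥0} ∪ {aⁿb²ⁿ : n≥0} — the standard context-free language accepted by no deterministic PDA (intuitively the machine would have to commit to a b-to-a ratio before the distinguishing marker arrives; formally, a DPDA for it would have a single run on aⁿb²ⁿ, accepting after the prefix aⁿbⁿ and accepting again after n more b's; an ordinary PDA that simulates it on a's and b's and, at any moment when it is accepting, may switch to reading only a fresh letter e while feeding each e to the simulation as a b, would accept aⁱbʲeᵏ (k≥1) exactly when both aⁱbʲ and aⁱbʲ⁺ᵏ are in the language, i.e. its language intersected with the regular set a*b*e⁺ would be exactly {aⁿbⁿeⁿ : n≥1} — impossible, since context-free languages are closed under intersection with regular sets and {aⁿbⁿeⁿ} is not context-free). So Lᴿ cannot be a DCFL.

No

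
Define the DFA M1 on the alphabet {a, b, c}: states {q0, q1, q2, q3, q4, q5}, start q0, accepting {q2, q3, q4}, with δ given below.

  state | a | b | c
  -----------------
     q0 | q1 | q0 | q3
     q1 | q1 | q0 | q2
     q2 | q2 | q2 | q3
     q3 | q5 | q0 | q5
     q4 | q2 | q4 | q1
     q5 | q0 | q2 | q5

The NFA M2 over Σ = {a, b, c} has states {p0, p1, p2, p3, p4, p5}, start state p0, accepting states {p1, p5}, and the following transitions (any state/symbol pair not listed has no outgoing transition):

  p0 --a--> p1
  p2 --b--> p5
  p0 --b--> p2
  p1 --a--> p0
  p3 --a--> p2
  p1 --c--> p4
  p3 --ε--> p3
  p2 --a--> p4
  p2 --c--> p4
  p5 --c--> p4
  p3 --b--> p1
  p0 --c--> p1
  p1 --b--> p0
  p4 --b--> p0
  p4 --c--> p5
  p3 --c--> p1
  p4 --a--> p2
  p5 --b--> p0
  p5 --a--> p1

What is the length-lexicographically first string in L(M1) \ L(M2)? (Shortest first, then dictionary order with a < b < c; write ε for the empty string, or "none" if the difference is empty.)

ac

The string ac is accepted by M1 but not by M2.
No shorter string lies in the difference, and ac is the lexicographically first length-2 string in L(M1) \ L(M2).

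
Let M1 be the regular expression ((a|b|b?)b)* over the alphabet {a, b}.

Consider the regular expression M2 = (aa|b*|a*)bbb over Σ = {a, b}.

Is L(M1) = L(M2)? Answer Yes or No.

The empty string ε is accepted by M1 but rejected by M2.
So L(M1) ≠ L(M2).

No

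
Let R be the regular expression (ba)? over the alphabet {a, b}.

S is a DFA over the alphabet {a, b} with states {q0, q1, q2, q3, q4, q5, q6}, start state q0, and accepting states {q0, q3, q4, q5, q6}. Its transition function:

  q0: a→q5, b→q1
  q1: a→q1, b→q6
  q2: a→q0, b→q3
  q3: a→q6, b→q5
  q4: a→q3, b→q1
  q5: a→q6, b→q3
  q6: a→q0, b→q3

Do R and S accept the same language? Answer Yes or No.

No

The string ba is accepted by R but rejected by S.
So L(R) ≠ L(S).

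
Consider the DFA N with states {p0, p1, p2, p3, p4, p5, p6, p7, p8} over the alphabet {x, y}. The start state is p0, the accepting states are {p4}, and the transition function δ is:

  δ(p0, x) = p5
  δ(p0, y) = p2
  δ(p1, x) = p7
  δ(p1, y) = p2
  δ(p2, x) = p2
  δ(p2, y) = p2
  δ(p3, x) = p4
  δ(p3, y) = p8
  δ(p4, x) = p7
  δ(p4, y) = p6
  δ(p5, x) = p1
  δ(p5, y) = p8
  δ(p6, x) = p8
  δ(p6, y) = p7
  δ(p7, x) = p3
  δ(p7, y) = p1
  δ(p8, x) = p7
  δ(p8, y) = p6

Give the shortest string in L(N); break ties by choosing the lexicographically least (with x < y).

A breadth-first search from p0 reaches an accepting state first via the path p0 → p5 → p1 → p7 → p3 → p4 on input xxxxx.
No string of length < 5 is accepted (BFS exhausts all shorter strings without reaching an accepting state), and xxxxx is the lexicographically least accepting string of length 5.

xxxxx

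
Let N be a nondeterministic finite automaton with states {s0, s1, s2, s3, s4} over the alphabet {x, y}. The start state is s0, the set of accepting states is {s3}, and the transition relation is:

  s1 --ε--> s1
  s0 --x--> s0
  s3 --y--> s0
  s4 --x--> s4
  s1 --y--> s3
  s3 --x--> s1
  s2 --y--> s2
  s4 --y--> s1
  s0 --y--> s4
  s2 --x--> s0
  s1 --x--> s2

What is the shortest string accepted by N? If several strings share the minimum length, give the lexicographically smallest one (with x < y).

A breadth-first search from s0 reaches an accepting state first via the path s0 → s4 → s1 → s3 on input yyy.
No string of length < 3 is accepted (BFS exhausts all shorter strings without reaching an accepting state), and yyy is the lexicographically least accepting string of length 3.

yyy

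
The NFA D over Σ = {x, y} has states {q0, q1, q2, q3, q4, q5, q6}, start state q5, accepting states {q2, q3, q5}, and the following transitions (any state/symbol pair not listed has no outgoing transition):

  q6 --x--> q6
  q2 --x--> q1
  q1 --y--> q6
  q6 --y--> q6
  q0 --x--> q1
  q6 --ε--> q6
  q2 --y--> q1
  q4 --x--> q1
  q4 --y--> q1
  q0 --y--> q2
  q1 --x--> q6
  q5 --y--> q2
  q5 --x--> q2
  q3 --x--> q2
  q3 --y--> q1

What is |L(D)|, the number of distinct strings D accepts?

The useful subgraph on states {q2, q5} is acyclic, so L(D) is finite; the longest accepting path visits 2 useful states, giving maximum string length 1.
Counting accepting paths from q5 by length: 1 of length 0, 2 of length 1. Total 3.

3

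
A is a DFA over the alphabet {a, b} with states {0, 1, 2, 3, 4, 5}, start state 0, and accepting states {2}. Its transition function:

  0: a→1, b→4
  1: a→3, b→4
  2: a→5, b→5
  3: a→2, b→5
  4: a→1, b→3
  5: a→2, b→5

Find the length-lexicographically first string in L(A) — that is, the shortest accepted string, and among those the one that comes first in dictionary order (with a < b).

aaa

A breadth-first search from 0 reaches an accepting state first via the path 0 → 1 → 3 → 2 on input aaa.
No string of length < 3 is accepted (BFS exhausts all shorter strings without reaching an accepting state), and aaa is the lexicographically least accepting string of length 3.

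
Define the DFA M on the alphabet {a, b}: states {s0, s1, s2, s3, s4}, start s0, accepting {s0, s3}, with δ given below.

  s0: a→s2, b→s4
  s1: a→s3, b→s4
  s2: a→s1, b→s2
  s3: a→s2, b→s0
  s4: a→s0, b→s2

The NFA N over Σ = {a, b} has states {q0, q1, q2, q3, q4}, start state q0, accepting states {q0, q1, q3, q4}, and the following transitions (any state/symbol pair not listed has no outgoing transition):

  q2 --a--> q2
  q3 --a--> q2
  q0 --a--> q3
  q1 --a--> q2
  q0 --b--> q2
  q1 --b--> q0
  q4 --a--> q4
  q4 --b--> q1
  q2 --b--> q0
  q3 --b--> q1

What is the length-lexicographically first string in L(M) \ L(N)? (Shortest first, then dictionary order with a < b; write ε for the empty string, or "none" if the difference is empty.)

The string ba is accepted by M but not by N.
No shorter string lies in the difference, and ba is the lexicographically first length-2 string in L(M) \ L(N).

ba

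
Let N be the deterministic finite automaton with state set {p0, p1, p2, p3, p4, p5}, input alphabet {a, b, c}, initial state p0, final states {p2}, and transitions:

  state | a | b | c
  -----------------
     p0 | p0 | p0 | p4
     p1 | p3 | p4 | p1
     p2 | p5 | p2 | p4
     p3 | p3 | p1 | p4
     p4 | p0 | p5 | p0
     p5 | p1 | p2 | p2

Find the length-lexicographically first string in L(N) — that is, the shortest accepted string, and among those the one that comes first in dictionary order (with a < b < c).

A breadth-first search from p0 reaches an accepting state first via the path p0 → p4 → p5 → p2 on input cbb.
No string of length < 3 is accepted (BFS exhausts all shorter strings without reaching an accepting state), and cbb is the lexicographically least accepting string of length 3.

cbb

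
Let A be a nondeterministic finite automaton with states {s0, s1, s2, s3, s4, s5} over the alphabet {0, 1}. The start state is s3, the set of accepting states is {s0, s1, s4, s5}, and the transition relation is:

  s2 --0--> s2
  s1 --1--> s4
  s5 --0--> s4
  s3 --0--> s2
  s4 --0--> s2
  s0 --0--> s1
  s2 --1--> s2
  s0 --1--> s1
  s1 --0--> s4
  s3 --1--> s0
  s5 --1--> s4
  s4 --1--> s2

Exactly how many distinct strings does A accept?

The useful subgraph on states {s0, s1, s3, s4} is acyclic, so L(A) is finite; the longest accepting path visits 4 useful states, giving maximum string length 3.
Counting accepting paths from s3 by length: 1 of length 1, 2 of length 2, 4 of length 3. Total 7.

7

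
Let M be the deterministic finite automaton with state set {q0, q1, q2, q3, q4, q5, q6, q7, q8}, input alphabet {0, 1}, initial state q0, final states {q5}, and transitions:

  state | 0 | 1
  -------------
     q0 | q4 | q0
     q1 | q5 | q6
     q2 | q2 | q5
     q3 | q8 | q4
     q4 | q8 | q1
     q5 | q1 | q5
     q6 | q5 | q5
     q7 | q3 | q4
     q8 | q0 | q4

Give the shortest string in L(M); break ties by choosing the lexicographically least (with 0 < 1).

010

A breadth-first search from q0 reaches an accepting state first via the path q0 → q4 → q1 → q5 on input 010.
No string of length < 3 is accepted (BFS exhausts all shorter strings without reaching an accepting state), and 010 is the lexicographically least accepting string of length 3.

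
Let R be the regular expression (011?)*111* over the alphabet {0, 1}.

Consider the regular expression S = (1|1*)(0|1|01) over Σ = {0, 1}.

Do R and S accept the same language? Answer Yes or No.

No

The string 0111 is accepted by R but rejected by S.
So L(R) ≠ L(S).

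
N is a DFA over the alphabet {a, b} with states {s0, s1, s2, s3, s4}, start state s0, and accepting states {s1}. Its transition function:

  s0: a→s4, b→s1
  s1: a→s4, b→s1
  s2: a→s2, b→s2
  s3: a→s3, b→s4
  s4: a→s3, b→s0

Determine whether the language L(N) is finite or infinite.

State s1 is reachable from the start and can reach an accepting state, and it lies on the cycle s1 → s1.
Traversing that cycle any number of times yields accepted strings of unbounded length, so the language is infinite.

infinite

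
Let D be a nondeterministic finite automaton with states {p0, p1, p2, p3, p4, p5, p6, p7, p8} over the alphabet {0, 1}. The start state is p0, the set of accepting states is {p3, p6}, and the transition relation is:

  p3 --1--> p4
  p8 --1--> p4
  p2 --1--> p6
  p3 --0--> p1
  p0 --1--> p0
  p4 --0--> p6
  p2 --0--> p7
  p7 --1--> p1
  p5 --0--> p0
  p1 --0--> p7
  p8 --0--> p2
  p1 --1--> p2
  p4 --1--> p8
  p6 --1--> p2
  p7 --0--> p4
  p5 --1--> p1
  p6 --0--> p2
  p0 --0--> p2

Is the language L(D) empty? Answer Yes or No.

The string 01 is accepted: the run p0 → p2 → p6 ends in the accepting state p6.
Since at least one string is accepted, L(D) is not empty.

No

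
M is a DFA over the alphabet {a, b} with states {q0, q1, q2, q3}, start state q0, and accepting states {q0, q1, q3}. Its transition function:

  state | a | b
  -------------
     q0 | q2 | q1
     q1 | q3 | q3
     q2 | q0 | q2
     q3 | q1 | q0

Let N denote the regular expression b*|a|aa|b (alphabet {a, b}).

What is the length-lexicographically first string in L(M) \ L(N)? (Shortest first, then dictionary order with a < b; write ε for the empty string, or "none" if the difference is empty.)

The string ba is accepted by M but not by N.
No shorter string lies in the difference, and ba is the lexicographically first length-2 string in L(M) \ L(N).

ba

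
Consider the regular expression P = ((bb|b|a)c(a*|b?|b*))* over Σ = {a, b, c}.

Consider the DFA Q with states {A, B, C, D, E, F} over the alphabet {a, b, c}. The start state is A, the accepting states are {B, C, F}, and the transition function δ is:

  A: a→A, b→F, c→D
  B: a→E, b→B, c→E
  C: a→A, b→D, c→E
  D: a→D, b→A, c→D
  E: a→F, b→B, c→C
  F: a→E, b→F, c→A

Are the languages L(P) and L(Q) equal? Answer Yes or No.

No

The empty string ε is accepted by P but rejected by Q.
So L(P) ≠ L(Q).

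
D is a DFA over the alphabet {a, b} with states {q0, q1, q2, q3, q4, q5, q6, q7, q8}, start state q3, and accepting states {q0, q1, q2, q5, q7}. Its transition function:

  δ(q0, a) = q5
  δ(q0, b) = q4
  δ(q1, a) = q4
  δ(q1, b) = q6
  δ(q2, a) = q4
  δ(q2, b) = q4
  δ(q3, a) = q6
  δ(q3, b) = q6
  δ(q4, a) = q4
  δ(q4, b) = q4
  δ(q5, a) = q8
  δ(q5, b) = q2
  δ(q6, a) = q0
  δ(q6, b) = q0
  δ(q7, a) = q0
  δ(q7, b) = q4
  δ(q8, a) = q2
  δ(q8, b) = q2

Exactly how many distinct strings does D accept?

20

The useful subgraph on states {q0, q2, q3, q5, q6, q8} is acyclic, so L(D) is finite; the longest accepting path visits 6 useful states, giving maximum string length 5.
Counting accepting paths from q3 by length: 4 of length 2, 4 of length 3, 4 of length 4, 8 of length 5. Total 20.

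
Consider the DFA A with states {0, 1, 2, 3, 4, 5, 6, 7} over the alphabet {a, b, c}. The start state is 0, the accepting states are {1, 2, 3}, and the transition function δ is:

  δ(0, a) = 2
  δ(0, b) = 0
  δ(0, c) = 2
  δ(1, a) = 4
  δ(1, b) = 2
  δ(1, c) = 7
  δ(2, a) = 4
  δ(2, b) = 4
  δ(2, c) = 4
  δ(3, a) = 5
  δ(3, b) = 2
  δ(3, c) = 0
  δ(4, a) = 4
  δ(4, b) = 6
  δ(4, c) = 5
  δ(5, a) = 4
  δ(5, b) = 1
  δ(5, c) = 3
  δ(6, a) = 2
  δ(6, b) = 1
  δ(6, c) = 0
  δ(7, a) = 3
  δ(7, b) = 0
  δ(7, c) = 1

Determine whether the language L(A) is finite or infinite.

State 0 is reachable from the start and can reach an accepting state, and it lies on the cycle 0 → 0.
Traversing that cycle any number of times yields accepted strings of unbounded length, so the language is infinite.

infinite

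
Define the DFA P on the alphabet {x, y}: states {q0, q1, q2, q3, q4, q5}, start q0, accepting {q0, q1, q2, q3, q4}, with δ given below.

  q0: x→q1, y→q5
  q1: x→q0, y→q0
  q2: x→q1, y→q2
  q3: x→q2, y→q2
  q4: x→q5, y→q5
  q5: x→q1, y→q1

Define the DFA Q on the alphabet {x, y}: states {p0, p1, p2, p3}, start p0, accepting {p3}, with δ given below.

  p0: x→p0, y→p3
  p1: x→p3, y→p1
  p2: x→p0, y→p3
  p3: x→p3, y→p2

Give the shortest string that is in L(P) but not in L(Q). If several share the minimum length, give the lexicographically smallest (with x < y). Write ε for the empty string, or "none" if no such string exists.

The empty string ε is accepted by P but not by Q.
Since ε is the unique shortest string, it is the required witness.

ε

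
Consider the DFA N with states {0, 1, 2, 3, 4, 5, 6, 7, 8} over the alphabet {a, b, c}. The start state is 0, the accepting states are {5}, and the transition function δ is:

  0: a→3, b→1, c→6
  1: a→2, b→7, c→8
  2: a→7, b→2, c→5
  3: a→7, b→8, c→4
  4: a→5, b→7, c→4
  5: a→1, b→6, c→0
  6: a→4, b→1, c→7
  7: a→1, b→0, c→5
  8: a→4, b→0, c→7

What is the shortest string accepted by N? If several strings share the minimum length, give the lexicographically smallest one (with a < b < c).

A breadth-first search from 0 reaches an accepting state first via the path 0 → 3 → 7 → 5 on input aac.
No string of length < 3 is accepted (BFS exhausts all shorter strings without reaching an accepting state), and aac is the lexicographically least accepting string of length 3.

aac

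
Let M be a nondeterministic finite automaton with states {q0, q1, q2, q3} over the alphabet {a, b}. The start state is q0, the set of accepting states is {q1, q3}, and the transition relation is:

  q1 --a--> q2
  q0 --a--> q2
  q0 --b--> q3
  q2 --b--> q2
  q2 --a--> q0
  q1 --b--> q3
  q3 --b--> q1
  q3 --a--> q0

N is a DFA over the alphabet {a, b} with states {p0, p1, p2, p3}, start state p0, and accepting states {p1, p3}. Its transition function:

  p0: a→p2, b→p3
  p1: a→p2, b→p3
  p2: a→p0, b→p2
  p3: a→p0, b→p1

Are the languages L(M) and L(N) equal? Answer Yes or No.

Yes

Exploring the product automaton M × N from the start pair (q0, p0), following both machines on each input symbol, reaches 4 state pairs: (q0, p0), (q2, p2), (q3, p3), (q1, p1).
M accepts in {q1, q3} and N accepts in {p1, p3}. In every reachable pair the two components are either both accepting — (q3, p3), (q1, p1) — or both non-accepting, so no string is accepted by exactly one of the machines: L(M) \ L(N) and L(N) \ L(M) are both empty.
Hence every string is accepted by M iff it is accepted by N, and the two languages coincide.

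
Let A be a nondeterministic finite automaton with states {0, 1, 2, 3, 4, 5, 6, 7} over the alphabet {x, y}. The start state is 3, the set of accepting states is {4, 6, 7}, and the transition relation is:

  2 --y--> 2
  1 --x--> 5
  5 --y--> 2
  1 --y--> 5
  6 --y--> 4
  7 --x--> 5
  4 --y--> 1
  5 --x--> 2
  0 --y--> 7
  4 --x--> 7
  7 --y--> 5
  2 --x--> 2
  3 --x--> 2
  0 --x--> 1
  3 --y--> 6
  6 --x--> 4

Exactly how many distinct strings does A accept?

The useful subgraph on states {3, 4, 6, 7} is acyclic, so L(A) is finite; the longest accepting path visits 4 useful states, giving maximum string length 3.
Counting accepting paths from 3 by length: 1 of length 1, 2 of length 2, 2 of length 3. Total 5.

5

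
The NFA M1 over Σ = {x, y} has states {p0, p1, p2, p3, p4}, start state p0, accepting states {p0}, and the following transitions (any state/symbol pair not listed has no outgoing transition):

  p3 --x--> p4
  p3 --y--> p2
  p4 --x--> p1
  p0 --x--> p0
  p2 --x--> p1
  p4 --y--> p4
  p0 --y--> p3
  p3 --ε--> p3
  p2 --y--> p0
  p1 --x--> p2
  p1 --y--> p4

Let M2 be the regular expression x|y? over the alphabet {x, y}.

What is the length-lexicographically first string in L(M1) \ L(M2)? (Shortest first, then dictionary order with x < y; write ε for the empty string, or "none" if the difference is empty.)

The string xx is accepted by M1 but not by M2.
No shorter string lies in the difference, and xx is the lexicographically first length-2 string in L(M1) \ L(M2).

xx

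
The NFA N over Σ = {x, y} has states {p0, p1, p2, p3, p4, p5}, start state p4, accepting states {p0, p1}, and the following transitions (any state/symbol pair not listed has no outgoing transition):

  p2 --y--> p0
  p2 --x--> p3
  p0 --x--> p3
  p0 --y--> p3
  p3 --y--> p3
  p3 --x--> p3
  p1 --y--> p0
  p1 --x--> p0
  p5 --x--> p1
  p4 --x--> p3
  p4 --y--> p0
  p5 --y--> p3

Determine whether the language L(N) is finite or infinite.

finite

The useful states (reachable from p4 and able to reach an accepting state) are {p0, p4}.
Restricted to these states the transition graph has no cycle, so every accepting path has bounded length and L is finite.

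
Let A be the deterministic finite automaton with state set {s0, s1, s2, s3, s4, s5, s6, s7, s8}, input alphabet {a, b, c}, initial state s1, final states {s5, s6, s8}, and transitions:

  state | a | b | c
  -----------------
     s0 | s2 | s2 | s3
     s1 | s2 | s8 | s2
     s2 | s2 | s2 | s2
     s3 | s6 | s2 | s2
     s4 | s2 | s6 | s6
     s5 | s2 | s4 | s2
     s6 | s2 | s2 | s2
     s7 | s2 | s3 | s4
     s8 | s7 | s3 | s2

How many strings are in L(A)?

5

The useful subgraph on states {s1, s3, s4, s6, s7, s8} is acyclic, so L(A) is finite; the longest accepting path visits 5 useful states, giving maximum string length 4.
Counting accepting paths from s1 by length: 1 of length 1, 1 of length 3, 3 of length 4. Total 5.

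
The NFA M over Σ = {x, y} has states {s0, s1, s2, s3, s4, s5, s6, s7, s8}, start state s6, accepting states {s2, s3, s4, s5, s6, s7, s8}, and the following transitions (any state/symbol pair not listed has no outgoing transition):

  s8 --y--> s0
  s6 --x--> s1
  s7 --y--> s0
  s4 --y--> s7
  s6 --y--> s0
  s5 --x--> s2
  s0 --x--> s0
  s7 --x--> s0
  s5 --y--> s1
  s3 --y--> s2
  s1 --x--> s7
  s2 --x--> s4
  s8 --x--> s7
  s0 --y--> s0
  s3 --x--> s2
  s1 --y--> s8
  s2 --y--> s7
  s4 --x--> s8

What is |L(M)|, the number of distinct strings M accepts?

4

The useful subgraph on states {s1, s6, s7, s8} is acyclic, so L(M) is finite; the longest accepting path visits 4 useful states, giving maximum string length 3.
Counting accepting paths from s6 by length: 1 of length 0, 2 of length 2, 1 of length 3. Total 4.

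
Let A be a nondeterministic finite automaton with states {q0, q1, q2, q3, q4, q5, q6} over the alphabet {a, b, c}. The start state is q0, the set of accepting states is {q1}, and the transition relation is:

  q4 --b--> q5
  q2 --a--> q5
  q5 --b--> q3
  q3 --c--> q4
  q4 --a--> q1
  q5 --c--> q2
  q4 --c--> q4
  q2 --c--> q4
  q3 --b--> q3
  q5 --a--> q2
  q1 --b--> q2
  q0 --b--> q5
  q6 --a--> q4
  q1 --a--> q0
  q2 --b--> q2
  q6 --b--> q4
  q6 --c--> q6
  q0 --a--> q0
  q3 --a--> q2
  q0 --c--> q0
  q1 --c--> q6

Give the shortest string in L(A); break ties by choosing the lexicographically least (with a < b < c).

A breadth-first search from q0 reaches an accepting state first via the path q0 → q5 → q2 → q4 → q1 on input baca.
No string of length < 4 is accepted (BFS exhausts all shorter strings without reaching an accepting state), and baca is the lexicographically least accepting string of length 4.

baca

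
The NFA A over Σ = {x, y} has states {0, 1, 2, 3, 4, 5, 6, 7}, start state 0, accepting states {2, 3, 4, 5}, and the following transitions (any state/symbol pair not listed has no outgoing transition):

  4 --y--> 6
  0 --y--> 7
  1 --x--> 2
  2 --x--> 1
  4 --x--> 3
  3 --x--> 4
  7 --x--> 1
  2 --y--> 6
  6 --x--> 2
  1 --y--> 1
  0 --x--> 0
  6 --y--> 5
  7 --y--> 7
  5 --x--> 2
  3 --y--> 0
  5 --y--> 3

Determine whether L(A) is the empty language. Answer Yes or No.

No

The string yxx is accepted: the run 0 → 7 → 1 → 2 ends in the accepting state 2.
Since at least one string is accepted, L(A) is not empty.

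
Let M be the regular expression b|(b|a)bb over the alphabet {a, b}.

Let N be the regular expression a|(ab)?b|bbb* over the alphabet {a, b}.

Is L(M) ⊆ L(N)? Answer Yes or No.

Converting the expression M to a DFA (subset construction, then merging equivalent states) gives the minimal DFA with states {m0, m1, m2, m3, m4, m5}, start state m0, accepting states {m2, m5} and transitions m0: a→m1, b→m2; m1: a→m3, b→m4; m2: a→m3, b→m4; m3: a→m3, b→m3; m4: a→m3, b→m5; m5: a→m3, b→m3.
Converting the expression N to a DFA (subset construction, then merging equivalent states) gives the minimal DFA with states {n0, n1, n2, n3, n4, n5}, start state n0, accepting states {n1, n2, n5} and transitions n0: a→n1, b→n2; n1: a→n3, b→n4; n2: a→n3, b→n2; n3: a→n3, b→n3; n4: a→n3, b→n5; n5: a→n3, b→n3.
Exploring the product automaton M × N from the start pair (m0, n0), following both machines on each input symbol, reaches 9 state pairs: (m0, n0), (m1, n1), (m2, n2), (m3, n3), (m4, n4), (m4, n2), (m5, n5), (m5, n2), (m3, n2).
M accepts in {m2, m5} and N accepts in {n1, n2, n5}. The reachable pairs whose M-component is accepting are (m2, n2), (m5, n5), (m5, n2); in each of them the N-component is accepting too, so the product for L(M) \ L(N) (M-component accepting, N-component rejecting) has no reachable accepting pair and the difference is empty.
Hence every string in L(M) is also in L(N).

Yes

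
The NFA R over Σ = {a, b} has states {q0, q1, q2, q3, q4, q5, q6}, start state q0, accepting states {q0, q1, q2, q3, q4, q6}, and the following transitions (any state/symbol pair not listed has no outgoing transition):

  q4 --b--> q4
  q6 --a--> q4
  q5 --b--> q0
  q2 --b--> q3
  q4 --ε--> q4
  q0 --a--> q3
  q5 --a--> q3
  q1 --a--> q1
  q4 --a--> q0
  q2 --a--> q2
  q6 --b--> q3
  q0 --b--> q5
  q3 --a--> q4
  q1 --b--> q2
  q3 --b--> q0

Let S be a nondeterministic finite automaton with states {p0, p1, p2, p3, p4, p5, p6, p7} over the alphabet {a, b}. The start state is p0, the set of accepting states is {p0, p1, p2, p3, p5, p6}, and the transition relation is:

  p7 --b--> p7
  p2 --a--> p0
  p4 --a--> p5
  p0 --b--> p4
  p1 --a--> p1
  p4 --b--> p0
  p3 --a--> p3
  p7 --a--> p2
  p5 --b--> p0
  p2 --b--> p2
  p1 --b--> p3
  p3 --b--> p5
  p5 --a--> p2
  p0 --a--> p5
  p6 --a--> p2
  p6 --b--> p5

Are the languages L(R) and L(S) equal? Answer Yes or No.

Exploring the product automaton R × S from the start pair (q0, p0), following both machines on each input symbol, reaches 4 state pairs: (q0, p0), (q3, p5), (q5, p4), (q4, p2).
R accepts in {q0, q1, q2, q3, q4, q6} and S accepts in {p0, p1, p2, p3, p5, p6}. In every reachable pair the two components are either both accepting — (q0, p0), (q3, p5), (q4, p2) — or both non-accepting, so no string is accepted by exactly one of the machines: L(R) \ L(S) and L(S) \ L(R) are both empty.
Hence every string is accepted by R iff it is accepted by S, and the two languages coincide.

Yes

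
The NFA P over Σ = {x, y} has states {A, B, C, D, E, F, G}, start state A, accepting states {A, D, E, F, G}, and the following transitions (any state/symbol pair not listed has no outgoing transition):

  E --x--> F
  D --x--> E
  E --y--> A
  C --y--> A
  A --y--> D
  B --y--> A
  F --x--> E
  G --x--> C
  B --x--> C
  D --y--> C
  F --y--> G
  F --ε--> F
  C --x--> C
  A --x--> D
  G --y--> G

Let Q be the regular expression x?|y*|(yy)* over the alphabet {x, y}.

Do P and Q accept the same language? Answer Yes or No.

No

The string xx is accepted by P but rejected by Q.
So L(P) ≠ L(Q).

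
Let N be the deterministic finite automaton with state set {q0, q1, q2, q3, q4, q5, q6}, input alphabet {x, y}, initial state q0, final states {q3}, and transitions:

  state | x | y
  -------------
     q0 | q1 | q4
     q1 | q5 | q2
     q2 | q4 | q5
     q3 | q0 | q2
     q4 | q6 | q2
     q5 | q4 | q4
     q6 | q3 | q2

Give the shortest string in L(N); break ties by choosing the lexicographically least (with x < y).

yxx

A breadth-first search from q0 reaches an accepting state first via the path q0 → q4 → q6 → q3 on input yxx.
No string of length < 3 is accepted (BFS exhausts all shorter strings without reaching an accepting state), and yxx is the lexicographically least accepting string of length 3.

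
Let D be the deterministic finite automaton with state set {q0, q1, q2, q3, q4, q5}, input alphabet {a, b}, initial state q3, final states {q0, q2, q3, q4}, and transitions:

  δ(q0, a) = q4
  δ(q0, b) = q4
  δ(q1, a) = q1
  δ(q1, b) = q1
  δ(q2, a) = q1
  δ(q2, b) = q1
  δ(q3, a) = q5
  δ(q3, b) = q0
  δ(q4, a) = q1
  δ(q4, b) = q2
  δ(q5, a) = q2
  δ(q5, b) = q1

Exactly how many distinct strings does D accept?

7

The useful subgraph on states {q0, q2, q3, q4, q5} is acyclic, so L(D) is finite; the longest accepting path visits 4 useful states, giving maximum string length 3.
Counting accepting paths from q3 by length: 1 of length 0, 1 of length 1, 3 of length 2, 2 of length 3. Total 7.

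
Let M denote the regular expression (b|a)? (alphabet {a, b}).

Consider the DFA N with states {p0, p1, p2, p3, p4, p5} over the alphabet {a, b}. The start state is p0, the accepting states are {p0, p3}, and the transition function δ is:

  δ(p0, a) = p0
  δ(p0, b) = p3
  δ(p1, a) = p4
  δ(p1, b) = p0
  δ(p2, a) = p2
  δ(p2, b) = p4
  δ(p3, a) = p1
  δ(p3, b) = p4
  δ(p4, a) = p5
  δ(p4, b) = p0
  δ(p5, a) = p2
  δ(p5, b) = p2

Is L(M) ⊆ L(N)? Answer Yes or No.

Converting the expression M to a DFA (subset construction, then merging equivalent states) gives the minimal DFA with states {m0, m1, m2}, start state m0, accepting states {m0, m1} and transitions m0: a→m1, b→m1; m1: a→m2, b→m2; m2: a→m2, b→m2.
Exploring the product automaton M × N from the start pair (m0, p0), following both machines on each input symbol, reaches 9 state pairs: (m0, p0), (m1, p0), (m1, p3), (m2, p0), (m2, p3), (m2, p1), (m2, p4), (m2, p5), (m2, p2).
M accepts in {m0, m1} and N accepts in {p0, p3}. The reachable pairs whose M-component is accepting are (m0, p0), (m1, p0), (m1, p3); in each of them the N-component is accepting too, so the product for L(M) \ L(N) (M-component accepting, N-component rejecting) has no reachable accepting pair and the difference is empty.
Hence every string in L(M) is also in L(N).

Yes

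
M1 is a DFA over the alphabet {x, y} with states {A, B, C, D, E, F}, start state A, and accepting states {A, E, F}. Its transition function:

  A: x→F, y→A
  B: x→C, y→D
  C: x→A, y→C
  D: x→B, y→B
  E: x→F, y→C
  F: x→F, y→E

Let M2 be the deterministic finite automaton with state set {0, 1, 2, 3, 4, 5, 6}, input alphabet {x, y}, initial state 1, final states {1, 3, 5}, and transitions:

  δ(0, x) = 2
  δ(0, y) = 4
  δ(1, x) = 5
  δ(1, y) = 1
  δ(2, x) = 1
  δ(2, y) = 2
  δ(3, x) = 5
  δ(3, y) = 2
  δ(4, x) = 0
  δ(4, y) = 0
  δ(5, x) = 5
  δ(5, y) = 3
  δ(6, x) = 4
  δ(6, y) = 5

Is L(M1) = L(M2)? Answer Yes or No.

Exploring the product automaton M1 × M2 from the start pair (A, 1), following both machines on each input symbol, reaches 4 state pairs: (A, 1), (F, 5), (E, 3), (C, 2).
M1 accepts in {A, E, F} and M2 accepts in {1, 3, 5}. In every reachable pair the two components are either both accepting — (A, 1), (F, 5), (E, 3) — or both non-accepting, so no string is accepted by exactly one of the machines: L(M1) \ L(M2) and L(M2) \ L(M1) are both empty.
Hence every string is accepted by M1 iff it is accepted by M2, and the two languages coincide.

Yes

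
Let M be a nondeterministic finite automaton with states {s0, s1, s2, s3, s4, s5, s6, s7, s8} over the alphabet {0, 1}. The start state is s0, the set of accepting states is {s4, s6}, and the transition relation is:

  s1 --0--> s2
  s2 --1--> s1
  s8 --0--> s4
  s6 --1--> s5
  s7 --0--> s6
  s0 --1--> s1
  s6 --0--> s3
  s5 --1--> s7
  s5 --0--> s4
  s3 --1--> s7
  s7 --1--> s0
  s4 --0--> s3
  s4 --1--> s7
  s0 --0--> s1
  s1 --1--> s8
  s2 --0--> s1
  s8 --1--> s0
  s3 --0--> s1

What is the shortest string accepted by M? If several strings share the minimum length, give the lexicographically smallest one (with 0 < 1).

A breadth-first search from s0 reaches an accepting state first via the path s0 → s1 → s8 → s4 on input 010.
No string of length < 3 is accepted (BFS exhausts all shorter strings without reaching an accepting state), and 010 is the lexicographically least accepting string of length 3.

010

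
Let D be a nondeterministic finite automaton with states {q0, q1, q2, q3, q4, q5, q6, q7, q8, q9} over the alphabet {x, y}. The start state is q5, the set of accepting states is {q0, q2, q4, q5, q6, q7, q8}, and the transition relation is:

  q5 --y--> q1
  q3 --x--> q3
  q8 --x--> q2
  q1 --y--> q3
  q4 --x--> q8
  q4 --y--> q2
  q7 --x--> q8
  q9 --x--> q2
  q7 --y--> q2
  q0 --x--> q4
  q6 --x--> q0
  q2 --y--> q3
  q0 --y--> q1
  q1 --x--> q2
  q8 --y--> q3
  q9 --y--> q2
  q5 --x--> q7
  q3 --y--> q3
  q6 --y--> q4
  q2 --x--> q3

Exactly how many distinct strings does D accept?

6

The useful subgraph on states {q1, q2, q5, q7, q8} is acyclic, so L(D) is finite; the longest accepting path visits 4 useful states, giving maximum string length 3.
Counting accepting paths from q5 by length: 1 of length 0, 1 of length 1, 3 of length 2, 1 of length 3. Total 6.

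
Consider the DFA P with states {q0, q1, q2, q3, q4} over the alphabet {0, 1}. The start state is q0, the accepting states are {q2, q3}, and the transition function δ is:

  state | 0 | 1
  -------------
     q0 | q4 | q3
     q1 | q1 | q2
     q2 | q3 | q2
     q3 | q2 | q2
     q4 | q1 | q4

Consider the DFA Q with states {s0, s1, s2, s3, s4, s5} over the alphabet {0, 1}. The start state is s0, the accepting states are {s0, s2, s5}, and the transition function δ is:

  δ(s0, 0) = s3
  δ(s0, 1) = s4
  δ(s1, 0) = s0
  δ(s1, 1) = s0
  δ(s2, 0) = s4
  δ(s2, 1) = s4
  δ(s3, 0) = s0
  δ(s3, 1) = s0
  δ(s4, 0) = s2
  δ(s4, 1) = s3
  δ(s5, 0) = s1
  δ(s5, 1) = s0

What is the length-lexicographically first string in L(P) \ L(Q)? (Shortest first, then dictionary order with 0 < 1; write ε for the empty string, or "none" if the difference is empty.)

The string 1 is accepted by P but not by Q.
No shorter string lies in the difference, and 1 is the lexicographically first length-1 string in L(P) \ L(Q).

1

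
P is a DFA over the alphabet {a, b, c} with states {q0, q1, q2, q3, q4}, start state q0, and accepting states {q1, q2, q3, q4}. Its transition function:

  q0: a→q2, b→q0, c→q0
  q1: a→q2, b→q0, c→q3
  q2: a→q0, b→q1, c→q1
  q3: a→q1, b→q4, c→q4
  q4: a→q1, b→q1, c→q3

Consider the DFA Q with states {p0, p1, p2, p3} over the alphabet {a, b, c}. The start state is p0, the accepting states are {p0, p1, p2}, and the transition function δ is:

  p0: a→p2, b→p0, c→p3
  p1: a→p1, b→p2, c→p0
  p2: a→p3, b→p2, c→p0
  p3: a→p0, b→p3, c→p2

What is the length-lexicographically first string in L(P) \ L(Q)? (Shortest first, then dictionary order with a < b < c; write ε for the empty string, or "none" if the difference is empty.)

The string aba is accepted by P but not by Q.
No shorter string lies in the difference, and aba is the lexicographically first length-3 string in L(P) \ L(Q).

aba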